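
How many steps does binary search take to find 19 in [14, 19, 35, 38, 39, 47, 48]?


Search for 19:
[0,6] mid=3 arr[3]=38
[0,2] mid=1 arr[1]=19
Total: 2 comparisons


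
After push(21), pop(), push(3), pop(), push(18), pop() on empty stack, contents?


push(21) -> [21]
pop() returns 21 -> []
push(3) -> [3]
pop() returns 3 -> []
push(18) -> [18]
pop() returns 18 -> []
Final stack (bottom to top): []


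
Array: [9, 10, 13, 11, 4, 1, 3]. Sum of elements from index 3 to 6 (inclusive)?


Prefix sums: [0, 9, 19, 32, 43, 47, 48, 51]
Sum[3..6] = prefix[7] - prefix[3] = 51 - 32 = 19


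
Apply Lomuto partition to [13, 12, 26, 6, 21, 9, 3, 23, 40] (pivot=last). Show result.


Elements <= 40 go left of pivot.
Result: [13, 12, 26, 6, 21, 9, 3, 23, 40], pivot at index 8


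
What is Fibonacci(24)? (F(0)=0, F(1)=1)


F(n)=F(n-1)+F(n-2)
...F(22)=17711, F(23)=28657, F(24)=46368


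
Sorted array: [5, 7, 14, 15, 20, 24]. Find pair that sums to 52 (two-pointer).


Two pointers: lo=0, hi=5
No pair sums to 52


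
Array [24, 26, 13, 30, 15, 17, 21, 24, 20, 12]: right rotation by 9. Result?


Right rotate by 9: [26, 13, 30, 15, 17, 21, 24, 20, 12, 24]


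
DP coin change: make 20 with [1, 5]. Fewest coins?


dp[0]=0; dp[i]=1+min(dp[i-c] for c in coins)
...dp[15]=3, dp[16]=4, dp[17]=5, dp[18]=6, dp[19]=7, dp[20]=4
Minimum coins for 20 = 4


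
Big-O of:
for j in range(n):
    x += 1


Per nesting level: O(n) = O(n)
Complexity: O(n)


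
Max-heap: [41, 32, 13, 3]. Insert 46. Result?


Append 46: [41, 32, 13, 3, 46]
Bubble up: swap idx 4(46) with idx 1(32); swap idx 1(46) with idx 0(41)
Result: [46, 41, 13, 3, 32]


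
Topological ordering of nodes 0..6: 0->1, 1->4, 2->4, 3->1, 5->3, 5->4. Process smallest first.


Kahn's algorithm, process smallest node first
Order: [0, 2, 5, 3, 1, 4, 6]


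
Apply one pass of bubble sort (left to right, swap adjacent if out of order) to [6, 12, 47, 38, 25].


After one pass: [6, 12, 38, 25, 47]


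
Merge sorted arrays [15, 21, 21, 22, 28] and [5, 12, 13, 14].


Compare heads, take smaller each step.
Merged: [5, 12, 13, 14, 15, 21, 21, 22, 28]


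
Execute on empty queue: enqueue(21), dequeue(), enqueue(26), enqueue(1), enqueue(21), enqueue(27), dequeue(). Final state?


enqueue(21) -> [21]
dequeue() returns 21 -> []
enqueue(26) -> [26]
enqueue(1) -> [26, 1]
enqueue(21) -> [26, 1, 21]
enqueue(27) -> [26, 1, 21, 27]
dequeue() returns 26 -> [1, 21, 27]
Final queue (front to back): [1, 21, 27]


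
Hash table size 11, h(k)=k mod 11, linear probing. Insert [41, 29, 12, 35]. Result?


Insertions: 41->slot 8; 29->slot 7; 12->slot 1; 35->slot 2
Table: [None, 12, 35, None, None, None, None, 29, 41, None, None]


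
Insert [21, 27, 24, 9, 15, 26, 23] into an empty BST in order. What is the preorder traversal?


Root = 21; build tree by BST insertion.
Preorder traversal: [21, 9, 15, 27, 24, 23, 26]


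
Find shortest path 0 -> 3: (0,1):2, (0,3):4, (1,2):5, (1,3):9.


Dijkstra from 0:
Distances: {0: 0, 1: 2, 2: 7, 3: 4}
Shortest distance to 3 = 4, path = [0, 3]


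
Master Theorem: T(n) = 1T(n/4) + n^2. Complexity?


a=1, b=4, c=2. log_4(1)=0 < c=2. Case 3: O(n^c) = O(n^2)
Complexity: O(n^2)


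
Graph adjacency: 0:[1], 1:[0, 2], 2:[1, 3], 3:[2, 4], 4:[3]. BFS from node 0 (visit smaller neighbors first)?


BFS queue: start with [0]
Visit order: [0, 1, 2, 3, 4]


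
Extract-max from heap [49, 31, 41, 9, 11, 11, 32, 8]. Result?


Max = 49
Replace root with last, heapify down
Resulting heap: [41, 31, 32, 9, 11, 11, 8]


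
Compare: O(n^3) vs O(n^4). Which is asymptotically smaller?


cubic grows slower than quartic
O(n^3) is asymptotically smaller; O(n^4) grows faster


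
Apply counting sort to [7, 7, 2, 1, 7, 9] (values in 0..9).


Count array: [0, 1, 1, 0, 0, 0, 0, 3, 0, 1]
Reconstruct: [1, 2, 7, 7, 7, 9]


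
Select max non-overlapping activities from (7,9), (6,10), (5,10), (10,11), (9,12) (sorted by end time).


Greedy: pick earliest-ending, then skip overlaps.
Selected (2 activities): [(7, 9), (10, 11)]


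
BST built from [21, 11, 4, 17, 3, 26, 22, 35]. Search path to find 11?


BST root = 21
Search for 11: compare at each node
Path: [21, 11]


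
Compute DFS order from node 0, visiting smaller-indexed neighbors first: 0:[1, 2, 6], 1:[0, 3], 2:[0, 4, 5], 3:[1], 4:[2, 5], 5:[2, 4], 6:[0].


DFS stack-based: start with [0]
Visit order: [0, 1, 3, 2, 4, 5, 6]


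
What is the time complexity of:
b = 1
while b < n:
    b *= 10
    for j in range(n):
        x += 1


Per nesting level: O(log n) * O(n) = O(n log n)
Complexity: O(n log n)


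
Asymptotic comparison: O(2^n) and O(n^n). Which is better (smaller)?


exponential grows slower than n^n
O(2^n) is asymptotically smaller; O(n^n) grows faster


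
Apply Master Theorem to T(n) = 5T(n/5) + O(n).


a=5, b=5, c=1. log_5(5)=1 = c=1. Case 2: O(n^c log n) = O(n log n)
Complexity: O(n log n)


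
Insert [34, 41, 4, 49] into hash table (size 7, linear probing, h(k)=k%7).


Insertions: 34->slot 6; 41->slot 0; 4->slot 4; 49->slot 1
Table: [41, 49, None, None, 4, None, 34]


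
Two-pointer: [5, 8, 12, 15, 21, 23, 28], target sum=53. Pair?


Two pointers: lo=0, hi=6
No pair sums to 53


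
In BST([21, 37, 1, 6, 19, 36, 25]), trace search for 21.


BST root = 21
Search for 21: compare at each node
Path: [21]


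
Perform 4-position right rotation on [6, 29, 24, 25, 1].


Right rotate by 4: [29, 24, 25, 1, 6]


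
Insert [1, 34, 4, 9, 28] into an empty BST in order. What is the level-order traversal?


Root = 1; build tree by BST insertion.
Level-Order traversal: [1, 34, 4, 9, 28]


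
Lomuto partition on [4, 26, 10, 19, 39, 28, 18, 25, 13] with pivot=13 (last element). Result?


Elements <= 13 go left of pivot.
Result: [4, 10, 13, 19, 39, 28, 18, 25, 26], pivot at index 2


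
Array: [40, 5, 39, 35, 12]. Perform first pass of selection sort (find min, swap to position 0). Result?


After one pass: [5, 40, 39, 35, 12]


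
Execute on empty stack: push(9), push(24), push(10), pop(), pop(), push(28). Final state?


push(9) -> [9]
push(24) -> [9, 24]
push(10) -> [9, 24, 10]
pop() returns 10 -> [9, 24]
pop() returns 24 -> [9]
push(28) -> [9, 28]
Final stack (bottom to top): [9, 28]


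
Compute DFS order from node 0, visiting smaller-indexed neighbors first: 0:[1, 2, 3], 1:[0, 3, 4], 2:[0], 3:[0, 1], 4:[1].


DFS stack-based: start with [0]
Visit order: [0, 1, 3, 4, 2]


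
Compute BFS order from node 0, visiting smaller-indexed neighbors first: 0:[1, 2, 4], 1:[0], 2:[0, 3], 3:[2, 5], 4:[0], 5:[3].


BFS queue: start with [0]
Visit order: [0, 1, 2, 4, 3, 5]


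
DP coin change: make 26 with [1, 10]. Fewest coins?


dp[0]=0; dp[i]=1+min(dp[i-c] for c in coins)
...dp[21]=3, dp[22]=4, dp[23]=5, dp[24]=6, dp[25]=7, dp[26]=8
Minimum coins for 26 = 8


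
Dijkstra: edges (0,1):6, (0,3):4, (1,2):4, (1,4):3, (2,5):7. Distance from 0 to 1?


Dijkstra from 0:
Distances: {0: 0, 1: 6, 2: 10, 3: 4, 4: 9, 5: 17}
Shortest distance to 1 = 6, path = [0, 1]


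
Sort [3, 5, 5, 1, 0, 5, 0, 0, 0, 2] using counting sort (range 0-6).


Count array: [4, 1, 1, 1, 0, 3, 0]
Reconstruct: [0, 0, 0, 0, 1, 2, 3, 5, 5, 5]


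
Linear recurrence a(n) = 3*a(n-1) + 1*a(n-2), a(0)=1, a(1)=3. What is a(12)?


Build bottom-up:
...a(10)=141481, a(11)=467280, a(12)=3*467280+1*141481=1543321


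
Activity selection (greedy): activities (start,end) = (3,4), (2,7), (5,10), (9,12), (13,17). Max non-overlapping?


Greedy: pick earliest-ending, then skip overlaps.
Selected (3 activities): [(3, 4), (5, 10), (13, 17)]


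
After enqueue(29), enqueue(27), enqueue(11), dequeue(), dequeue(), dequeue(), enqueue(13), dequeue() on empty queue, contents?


enqueue(29) -> [29]
enqueue(27) -> [29, 27]
enqueue(11) -> [29, 27, 11]
dequeue() returns 29 -> [27, 11]
dequeue() returns 27 -> [11]
dequeue() returns 11 -> []
enqueue(13) -> [13]
dequeue() returns 13 -> []
Final queue (front to back): []


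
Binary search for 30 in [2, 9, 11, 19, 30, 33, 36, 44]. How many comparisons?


Search for 30:
[0,7] mid=3 arr[3]=19
[4,7] mid=5 arr[5]=33
[4,4] mid=4 arr[4]=30
Total: 3 comparisons


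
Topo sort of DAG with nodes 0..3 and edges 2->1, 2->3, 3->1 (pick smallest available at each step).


Kahn's algorithm, process smallest node first
Order: [0, 2, 3, 1]


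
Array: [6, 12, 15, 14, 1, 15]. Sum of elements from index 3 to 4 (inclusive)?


Prefix sums: [0, 6, 18, 33, 47, 48, 63]
Sum[3..4] = prefix[5] - prefix[3] = 48 - 33 = 15


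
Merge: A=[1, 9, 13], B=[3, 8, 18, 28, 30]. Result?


Compare heads, take smaller each step.
Merged: [1, 3, 8, 9, 13, 18, 28, 30]


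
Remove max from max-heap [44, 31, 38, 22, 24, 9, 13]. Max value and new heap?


Max = 44
Replace root with last, heapify down
Resulting heap: [38, 31, 13, 22, 24, 9]


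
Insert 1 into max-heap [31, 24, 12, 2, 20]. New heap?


Append 1: [31, 24, 12, 2, 20, 1]
Bubble up: no swaps needed
Result: [31, 24, 12, 2, 20, 1]


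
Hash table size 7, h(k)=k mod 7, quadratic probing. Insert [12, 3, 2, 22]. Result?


Insertions: 12->slot 5; 3->slot 3; 2->slot 2; 22->slot 1
Table: [None, 22, 2, 3, None, 12, None]


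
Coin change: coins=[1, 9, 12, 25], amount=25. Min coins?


dp[0]=0; dp[i]=1+min(dp[i-c] for c in coins)
...dp[20]=4, dp[21]=2, dp[22]=3, dp[23]=4, dp[24]=2, dp[25]=1
Minimum coins for 25 = 1


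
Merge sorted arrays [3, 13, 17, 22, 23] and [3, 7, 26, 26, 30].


Compare heads, take smaller each step.
Merged: [3, 3, 7, 13, 17, 22, 23, 26, 26, 30]


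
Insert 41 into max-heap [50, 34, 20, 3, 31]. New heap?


Append 41: [50, 34, 20, 3, 31, 41]
Bubble up: swap idx 5(41) with idx 2(20)
Result: [50, 34, 41, 3, 31, 20]


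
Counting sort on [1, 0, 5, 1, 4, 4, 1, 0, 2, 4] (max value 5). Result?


Count array: [2, 3, 1, 0, 3, 1]
Reconstruct: [0, 0, 1, 1, 1, 2, 4, 4, 4, 5]


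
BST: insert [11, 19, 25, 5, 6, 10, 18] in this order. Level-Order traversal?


Root = 11; build tree by BST insertion.
Level-Order traversal: [11, 5, 19, 6, 18, 25, 10]


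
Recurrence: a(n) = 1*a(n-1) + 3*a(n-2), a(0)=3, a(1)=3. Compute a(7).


Build bottom-up:
...a(5)=120, a(6)=291, a(7)=1*291+3*120=651


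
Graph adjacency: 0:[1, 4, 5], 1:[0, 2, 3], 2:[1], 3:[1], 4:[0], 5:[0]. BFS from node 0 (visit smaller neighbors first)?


BFS queue: start with [0]
Visit order: [0, 1, 4, 5, 2, 3]


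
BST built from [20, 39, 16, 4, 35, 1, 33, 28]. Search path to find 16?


BST root = 20
Search for 16: compare at each node
Path: [20, 16]


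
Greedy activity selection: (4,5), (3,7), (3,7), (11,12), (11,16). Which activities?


Greedy: pick earliest-ending, then skip overlaps.
Selected (2 activities): [(4, 5), (11, 12)]


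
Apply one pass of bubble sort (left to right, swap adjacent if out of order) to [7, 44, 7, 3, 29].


After one pass: [7, 7, 3, 29, 44]


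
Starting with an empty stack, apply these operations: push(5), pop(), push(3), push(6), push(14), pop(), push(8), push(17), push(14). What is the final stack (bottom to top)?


push(5) -> [5]
pop() returns 5 -> []
push(3) -> [3]
push(6) -> [3, 6]
push(14) -> [3, 6, 14]
pop() returns 14 -> [3, 6]
push(8) -> [3, 6, 8]
push(17) -> [3, 6, 8, 17]
push(14) -> [3, 6, 8, 17, 14]
Final stack (bottom to top): [3, 6, 8, 17, 14]


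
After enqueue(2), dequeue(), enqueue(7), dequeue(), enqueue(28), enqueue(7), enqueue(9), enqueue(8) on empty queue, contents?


enqueue(2) -> [2]
dequeue() returns 2 -> []
enqueue(7) -> [7]
dequeue() returns 7 -> []
enqueue(28) -> [28]
enqueue(7) -> [28, 7]
enqueue(9) -> [28, 7, 9]
enqueue(8) -> [28, 7, 9, 8]
Final queue (front to back): [28, 7, 9, 8]


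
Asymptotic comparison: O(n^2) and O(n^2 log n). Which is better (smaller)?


quadratic grows slower than n^2 log n
O(n^2) is asymptotically smaller; O(n^2 log n) grows faster


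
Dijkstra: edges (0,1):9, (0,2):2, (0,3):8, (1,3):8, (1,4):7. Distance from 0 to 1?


Dijkstra from 0:
Distances: {0: 0, 1: 9, 2: 2, 3: 8, 4: 16}
Shortest distance to 1 = 9, path = [0, 1]


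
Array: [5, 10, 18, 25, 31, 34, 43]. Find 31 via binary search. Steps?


Search for 31:
[0,6] mid=3 arr[3]=25
[4,6] mid=5 arr[5]=34
[4,4] mid=4 arr[4]=31
Total: 3 comparisons


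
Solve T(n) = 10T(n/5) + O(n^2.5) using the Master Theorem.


a=10, b=5, c=2.5. log_5(10)=1.431 < c=2.5. Case 3: O(n^c) = O(n^2.500)
Complexity: O(n^2.500)


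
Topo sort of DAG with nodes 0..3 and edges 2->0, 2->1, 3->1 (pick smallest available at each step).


Kahn's algorithm, process smallest node first
Order: [2, 0, 3, 1]


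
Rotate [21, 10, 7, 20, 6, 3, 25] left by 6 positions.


Left rotate by 6: [25, 21, 10, 7, 20, 6, 3]


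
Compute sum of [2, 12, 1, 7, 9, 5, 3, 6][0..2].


Prefix sums: [0, 2, 14, 15, 22, 31, 36, 39, 45]
Sum[0..2] = prefix[3] - prefix[0] = 15 - 0 = 15


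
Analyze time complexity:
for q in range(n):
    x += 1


Per nesting level: O(n) = O(n)
Complexity: O(n)


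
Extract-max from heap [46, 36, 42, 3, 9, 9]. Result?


Max = 46
Replace root with last, heapify down
Resulting heap: [42, 36, 9, 3, 9]


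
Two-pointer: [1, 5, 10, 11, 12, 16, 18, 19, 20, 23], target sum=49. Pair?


Two pointers: lo=0, hi=9
No pair sums to 49


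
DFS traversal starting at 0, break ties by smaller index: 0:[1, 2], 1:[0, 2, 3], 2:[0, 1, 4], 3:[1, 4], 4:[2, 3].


DFS stack-based: start with [0]
Visit order: [0, 1, 2, 4, 3]


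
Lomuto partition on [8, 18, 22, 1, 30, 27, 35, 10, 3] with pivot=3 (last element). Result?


Elements <= 3 go left of pivot.
Result: [1, 3, 22, 8, 30, 27, 35, 10, 18], pivot at index 1


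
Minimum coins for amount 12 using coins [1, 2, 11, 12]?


dp[0]=0; dp[i]=1+min(dp[i-c] for c in coins)
...dp[7]=4, dp[8]=4, dp[9]=5, dp[10]=5, dp[11]=1, dp[12]=1
Minimum coins for 12 = 1


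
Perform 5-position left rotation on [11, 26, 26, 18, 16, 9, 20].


Left rotate by 5: [9, 20, 11, 26, 26, 18, 16]


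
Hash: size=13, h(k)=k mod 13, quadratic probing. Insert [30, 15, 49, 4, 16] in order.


Insertions: 30->slot 4; 15->slot 2; 49->slot 10; 4->slot 5; 16->slot 3
Table: [None, None, 15, 16, 30, 4, None, None, None, None, 49, None, None]


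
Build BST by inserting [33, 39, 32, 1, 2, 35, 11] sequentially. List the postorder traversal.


Root = 33; build tree by BST insertion.
Postorder traversal: [11, 2, 1, 32, 35, 39, 33]


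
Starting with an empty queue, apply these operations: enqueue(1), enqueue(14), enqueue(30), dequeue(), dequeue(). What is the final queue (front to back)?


enqueue(1) -> [1]
enqueue(14) -> [1, 14]
enqueue(30) -> [1, 14, 30]
dequeue() returns 1 -> [14, 30]
dequeue() returns 14 -> [30]
Final queue (front to back): [30]


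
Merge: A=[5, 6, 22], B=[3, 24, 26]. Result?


Compare heads, take smaller each step.
Merged: [3, 5, 6, 22, 24, 26]


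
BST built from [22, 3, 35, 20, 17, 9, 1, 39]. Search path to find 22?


BST root = 22
Search for 22: compare at each node
Path: [22]


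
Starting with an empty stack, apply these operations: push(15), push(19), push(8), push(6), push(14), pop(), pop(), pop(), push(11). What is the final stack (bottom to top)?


push(15) -> [15]
push(19) -> [15, 19]
push(8) -> [15, 19, 8]
push(6) -> [15, 19, 8, 6]
push(14) -> [15, 19, 8, 6, 14]
pop() returns 14 -> [15, 19, 8, 6]
pop() returns 6 -> [15, 19, 8]
pop() returns 8 -> [15, 19]
push(11) -> [15, 19, 11]
Final stack (bottom to top): [15, 19, 11]


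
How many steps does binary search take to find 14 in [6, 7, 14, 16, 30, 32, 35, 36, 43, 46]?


Search for 14:
[0,9] mid=4 arr[4]=30
[0,3] mid=1 arr[1]=7
[2,3] mid=2 arr[2]=14
Total: 3 comparisons


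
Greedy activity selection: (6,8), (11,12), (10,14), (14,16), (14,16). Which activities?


Greedy: pick earliest-ending, then skip overlaps.
Selected (3 activities): [(6, 8), (11, 12), (14, 16)]


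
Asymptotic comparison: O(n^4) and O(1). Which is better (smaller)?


constant grows slower than quartic
O(1) is asymptotically smaller; O(n^4) grows faster


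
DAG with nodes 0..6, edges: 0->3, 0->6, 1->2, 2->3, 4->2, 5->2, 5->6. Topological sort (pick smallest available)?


Kahn's algorithm, process smallest node first
Order: [0, 1, 4, 5, 2, 3, 6]


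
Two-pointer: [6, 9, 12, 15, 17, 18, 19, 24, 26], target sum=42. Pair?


Two pointers: lo=0, hi=8
Found pair: (18, 24) summing to 42


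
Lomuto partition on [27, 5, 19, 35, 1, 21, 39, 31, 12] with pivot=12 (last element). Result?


Elements <= 12 go left of pivot.
Result: [5, 1, 12, 35, 27, 21, 39, 31, 19], pivot at index 2


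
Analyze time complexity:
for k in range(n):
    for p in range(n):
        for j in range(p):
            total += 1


Per nesting level: O(n) * O(n) * O(n) [triangular over p] = O(n^3)
Complexity: O(n^3)


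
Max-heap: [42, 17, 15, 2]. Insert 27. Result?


Append 27: [42, 17, 15, 2, 27]
Bubble up: swap idx 4(27) with idx 1(17)
Result: [42, 27, 15, 2, 17]


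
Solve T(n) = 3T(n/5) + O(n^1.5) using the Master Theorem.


a=3, b=5, c=1.5. log_5(3)=0.683 < c=1.5. Case 3: O(n^c) = O(n^1.500)
Complexity: O(n^1.500)


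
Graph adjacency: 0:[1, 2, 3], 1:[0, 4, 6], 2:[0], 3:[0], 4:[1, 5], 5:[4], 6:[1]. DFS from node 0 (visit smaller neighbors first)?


DFS stack-based: start with [0]
Visit order: [0, 1, 4, 5, 6, 2, 3]


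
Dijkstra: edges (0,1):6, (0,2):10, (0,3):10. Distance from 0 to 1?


Dijkstra from 0:
Distances: {0: 0, 1: 6, 2: 10, 3: 10}
Shortest distance to 1 = 6, path = [0, 1]


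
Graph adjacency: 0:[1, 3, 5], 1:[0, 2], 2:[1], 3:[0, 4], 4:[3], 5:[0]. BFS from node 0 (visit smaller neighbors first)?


BFS queue: start with [0]
Visit order: [0, 1, 3, 5, 2, 4]


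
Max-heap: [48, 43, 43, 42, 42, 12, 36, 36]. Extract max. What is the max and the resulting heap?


Max = 48
Replace root with last, heapify down
Resulting heap: [43, 42, 43, 36, 42, 12, 36]


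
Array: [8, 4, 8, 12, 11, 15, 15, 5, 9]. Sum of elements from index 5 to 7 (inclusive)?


Prefix sums: [0, 8, 12, 20, 32, 43, 58, 73, 78, 87]
Sum[5..7] = prefix[8] - prefix[5] = 78 - 43 = 35


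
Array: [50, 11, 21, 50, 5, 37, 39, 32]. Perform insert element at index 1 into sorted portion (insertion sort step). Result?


After one pass: [11, 50, 21, 50, 5, 37, 39, 32]


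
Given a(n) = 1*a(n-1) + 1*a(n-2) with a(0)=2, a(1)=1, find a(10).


Build bottom-up:
...a(8)=47, a(9)=76, a(10)=1*76+1*47=123


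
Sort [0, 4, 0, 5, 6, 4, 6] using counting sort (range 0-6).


Count array: [2, 0, 0, 0, 2, 1, 2]
Reconstruct: [0, 0, 4, 4, 5, 6, 6]


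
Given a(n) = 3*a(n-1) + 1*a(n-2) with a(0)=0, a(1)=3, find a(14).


Build bottom-up:
...a(12)=1401840, a(13)=4629963, a(14)=3*4629963+1*1401840=15291729


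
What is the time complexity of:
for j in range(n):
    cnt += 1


Per nesting level: O(n) = O(n)
Complexity: O(n)


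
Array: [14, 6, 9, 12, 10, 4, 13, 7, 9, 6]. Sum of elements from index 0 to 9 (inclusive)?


Prefix sums: [0, 14, 20, 29, 41, 51, 55, 68, 75, 84, 90]
Sum[0..9] = prefix[10] - prefix[0] = 90 - 0 = 90


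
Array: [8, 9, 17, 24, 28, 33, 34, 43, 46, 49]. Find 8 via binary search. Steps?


Search for 8:
[0,9] mid=4 arr[4]=28
[0,3] mid=1 arr[1]=9
[0,0] mid=0 arr[0]=8
Total: 3 comparisons


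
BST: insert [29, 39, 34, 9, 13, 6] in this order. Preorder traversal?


Root = 29; build tree by BST insertion.
Preorder traversal: [29, 9, 6, 13, 39, 34]


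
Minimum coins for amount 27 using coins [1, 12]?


dp[0]=0; dp[i]=1+min(dp[i-c] for c in coins)
...dp[22]=11, dp[23]=12, dp[24]=2, dp[25]=3, dp[26]=4, dp[27]=5
Minimum coins for 27 = 5


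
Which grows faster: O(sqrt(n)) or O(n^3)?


sublinear grows slower than cubic
O(sqrt(n)) is asymptotically smaller; O(n^3) grows faster


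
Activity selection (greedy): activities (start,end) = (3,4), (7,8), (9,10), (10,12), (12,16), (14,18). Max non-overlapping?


Greedy: pick earliest-ending, then skip overlaps.
Selected (5 activities): [(3, 4), (7, 8), (9, 10), (10, 12), (12, 16)]


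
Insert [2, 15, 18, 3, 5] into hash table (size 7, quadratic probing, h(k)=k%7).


Insertions: 2->slot 2; 15->slot 1; 18->slot 4; 3->slot 3; 5->slot 5
Table: [None, 15, 2, 3, 18, 5, None]


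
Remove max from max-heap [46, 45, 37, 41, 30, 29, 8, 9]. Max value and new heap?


Max = 46
Replace root with last, heapify down
Resulting heap: [45, 41, 37, 9, 30, 29, 8]


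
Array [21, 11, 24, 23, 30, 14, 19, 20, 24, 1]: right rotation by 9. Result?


Right rotate by 9: [11, 24, 23, 30, 14, 19, 20, 24, 1, 21]


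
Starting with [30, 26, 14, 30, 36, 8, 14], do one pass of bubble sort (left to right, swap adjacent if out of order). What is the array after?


After one pass: [26, 14, 30, 30, 8, 14, 36]


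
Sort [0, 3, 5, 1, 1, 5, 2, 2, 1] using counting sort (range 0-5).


Count array: [1, 3, 2, 1, 0, 2]
Reconstruct: [0, 1, 1, 1, 2, 2, 3, 5, 5]


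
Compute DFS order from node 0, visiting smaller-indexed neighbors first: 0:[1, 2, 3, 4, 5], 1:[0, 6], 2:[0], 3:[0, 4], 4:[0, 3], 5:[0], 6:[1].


DFS stack-based: start with [0]
Visit order: [0, 1, 6, 2, 3, 4, 5]


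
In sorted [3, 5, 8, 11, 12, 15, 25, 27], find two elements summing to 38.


Two pointers: lo=0, hi=7
Found pair: (11, 27) summing to 38


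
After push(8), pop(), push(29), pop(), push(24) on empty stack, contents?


push(8) -> [8]
pop() returns 8 -> []
push(29) -> [29]
pop() returns 29 -> []
push(24) -> [24]
Final stack (bottom to top): [24]


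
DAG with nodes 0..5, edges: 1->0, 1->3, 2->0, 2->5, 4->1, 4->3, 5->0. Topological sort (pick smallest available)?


Kahn's algorithm, process smallest node first
Order: [2, 4, 1, 3, 5, 0]


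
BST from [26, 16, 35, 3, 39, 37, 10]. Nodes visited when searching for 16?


BST root = 26
Search for 16: compare at each node
Path: [26, 16]


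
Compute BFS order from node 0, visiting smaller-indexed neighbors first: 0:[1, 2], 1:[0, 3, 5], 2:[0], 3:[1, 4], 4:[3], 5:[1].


BFS queue: start with [0]
Visit order: [0, 1, 2, 3, 5, 4]


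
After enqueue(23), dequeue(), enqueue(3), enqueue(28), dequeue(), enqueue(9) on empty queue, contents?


enqueue(23) -> [23]
dequeue() returns 23 -> []
enqueue(3) -> [3]
enqueue(28) -> [3, 28]
dequeue() returns 3 -> [28]
enqueue(9) -> [28, 9]
Final queue (front to back): [28, 9]


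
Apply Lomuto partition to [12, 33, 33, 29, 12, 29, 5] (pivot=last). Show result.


Elements <= 5 go left of pivot.
Result: [5, 33, 33, 29, 12, 29, 12], pivot at index 0


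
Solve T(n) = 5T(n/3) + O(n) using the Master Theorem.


a=5, b=3, c=1. log_3(5)=1.465 > c=1. Case 1: O(n^log_b(a)) = O(n^1.465)
Complexity: O(n^1.465)


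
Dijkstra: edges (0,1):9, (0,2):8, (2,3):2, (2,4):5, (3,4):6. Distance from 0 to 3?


Dijkstra from 0:
Distances: {0: 0, 1: 9, 2: 8, 3: 10, 4: 13}
Shortest distance to 3 = 10, path = [0, 2, 3]


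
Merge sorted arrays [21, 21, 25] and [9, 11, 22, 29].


Compare heads, take smaller each step.
Merged: [9, 11, 21, 21, 22, 25, 29]


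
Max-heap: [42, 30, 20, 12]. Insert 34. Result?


Append 34: [42, 30, 20, 12, 34]
Bubble up: swap idx 4(34) with idx 1(30)
Result: [42, 34, 20, 12, 30]


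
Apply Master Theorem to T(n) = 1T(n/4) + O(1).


a=1, b=4, c=0. log_4(1)=0 = c=0. Case 2: O(n^c log n) = O(log n)
Complexity: O(log n)


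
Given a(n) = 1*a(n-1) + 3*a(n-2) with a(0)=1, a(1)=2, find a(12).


Build bottom-up:
...a(10)=3842, a(11)=8843, a(12)=1*8843+3*3842=20369


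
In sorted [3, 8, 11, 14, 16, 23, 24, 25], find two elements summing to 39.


Two pointers: lo=0, hi=7
Found pair: (14, 25) summing to 39


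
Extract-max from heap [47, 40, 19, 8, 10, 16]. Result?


Max = 47
Replace root with last, heapify down
Resulting heap: [40, 16, 19, 8, 10]


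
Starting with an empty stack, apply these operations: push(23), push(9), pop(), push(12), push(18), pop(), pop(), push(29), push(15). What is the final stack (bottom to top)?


push(23) -> [23]
push(9) -> [23, 9]
pop() returns 9 -> [23]
push(12) -> [23, 12]
push(18) -> [23, 12, 18]
pop() returns 18 -> [23, 12]
pop() returns 12 -> [23]
push(29) -> [23, 29]
push(15) -> [23, 29, 15]
Final stack (bottom to top): [23, 29, 15]


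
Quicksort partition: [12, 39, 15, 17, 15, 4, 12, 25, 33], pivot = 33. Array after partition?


Elements <= 33 go left of pivot.
Result: [12, 15, 17, 15, 4, 12, 25, 33, 39], pivot at index 7


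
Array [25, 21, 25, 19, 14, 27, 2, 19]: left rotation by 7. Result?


Left rotate by 7: [19, 25, 21, 25, 19, 14, 27, 2]


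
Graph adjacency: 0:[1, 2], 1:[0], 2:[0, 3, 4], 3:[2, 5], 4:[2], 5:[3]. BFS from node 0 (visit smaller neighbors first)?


BFS queue: start with [0]
Visit order: [0, 1, 2, 3, 4, 5]


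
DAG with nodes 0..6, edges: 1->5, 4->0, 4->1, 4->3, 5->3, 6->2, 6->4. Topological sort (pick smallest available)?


Kahn's algorithm, process smallest node first
Order: [6, 2, 4, 0, 1, 5, 3]


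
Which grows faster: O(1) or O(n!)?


constant grows slower than factorial
O(1) is asymptotically smaller; O(n!) grows faster


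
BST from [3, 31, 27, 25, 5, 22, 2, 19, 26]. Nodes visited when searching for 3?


BST root = 3
Search for 3: compare at each node
Path: [3]


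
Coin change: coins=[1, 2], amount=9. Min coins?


dp[0]=0; dp[i]=1+min(dp[i-c] for c in coins)
...dp[4]=2, dp[5]=3, dp[6]=3, dp[7]=4, dp[8]=4, dp[9]=5
Minimum coins for 9 = 5


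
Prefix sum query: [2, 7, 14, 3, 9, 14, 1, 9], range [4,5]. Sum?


Prefix sums: [0, 2, 9, 23, 26, 35, 49, 50, 59]
Sum[4..5] = prefix[6] - prefix[4] = 49 - 26 = 23


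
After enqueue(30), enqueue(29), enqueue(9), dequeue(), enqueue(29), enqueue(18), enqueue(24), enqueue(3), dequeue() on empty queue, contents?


enqueue(30) -> [30]
enqueue(29) -> [30, 29]
enqueue(9) -> [30, 29, 9]
dequeue() returns 30 -> [29, 9]
enqueue(29) -> [29, 9, 29]
enqueue(18) -> [29, 9, 29, 18]
enqueue(24) -> [29, 9, 29, 18, 24]
enqueue(3) -> [29, 9, 29, 18, 24, 3]
dequeue() returns 29 -> [9, 29, 18, 24, 3]
Final queue (front to back): [9, 29, 18, 24, 3]


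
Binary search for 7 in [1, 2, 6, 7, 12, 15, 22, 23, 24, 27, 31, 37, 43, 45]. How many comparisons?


Search for 7:
[0,13] mid=6 arr[6]=22
[0,5] mid=2 arr[2]=6
[3,5] mid=4 arr[4]=12
[3,3] mid=3 arr[3]=7
Total: 4 comparisons


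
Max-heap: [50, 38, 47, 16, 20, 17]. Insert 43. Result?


Append 43: [50, 38, 47, 16, 20, 17, 43]
Bubble up: no swaps needed
Result: [50, 38, 47, 16, 20, 17, 43]


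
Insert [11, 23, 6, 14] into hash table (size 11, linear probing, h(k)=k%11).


Insertions: 11->slot 0; 23->slot 1; 6->slot 6; 14->slot 3
Table: [11, 23, None, 14, None, None, 6, None, None, None, None]


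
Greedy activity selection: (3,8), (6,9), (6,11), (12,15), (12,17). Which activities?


Greedy: pick earliest-ending, then skip overlaps.
Selected (2 activities): [(3, 8), (12, 15)]


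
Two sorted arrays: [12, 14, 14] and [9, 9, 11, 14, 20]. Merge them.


Compare heads, take smaller each step.
Merged: [9, 9, 11, 12, 14, 14, 14, 20]


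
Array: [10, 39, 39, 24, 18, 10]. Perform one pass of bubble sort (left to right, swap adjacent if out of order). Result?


After one pass: [10, 39, 24, 18, 10, 39]


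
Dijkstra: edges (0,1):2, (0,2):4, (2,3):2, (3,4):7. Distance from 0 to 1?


Dijkstra from 0:
Distances: {0: 0, 1: 2, 2: 4, 3: 6, 4: 13}
Shortest distance to 1 = 2, path = [0, 1]


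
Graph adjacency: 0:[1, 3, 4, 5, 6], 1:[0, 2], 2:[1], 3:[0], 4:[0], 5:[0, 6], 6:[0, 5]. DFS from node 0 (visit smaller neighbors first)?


DFS stack-based: start with [0]
Visit order: [0, 1, 2, 3, 4, 5, 6]


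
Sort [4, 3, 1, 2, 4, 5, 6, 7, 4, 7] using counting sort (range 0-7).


Count array: [0, 1, 1, 1, 3, 1, 1, 2]
Reconstruct: [1, 2, 3, 4, 4, 4, 5, 6, 7, 7]


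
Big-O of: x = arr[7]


Analysis: constant-time operation, no loop
Complexity: O(1)


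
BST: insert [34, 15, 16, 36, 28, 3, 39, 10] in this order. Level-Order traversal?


Root = 34; build tree by BST insertion.
Level-Order traversal: [34, 15, 36, 3, 16, 39, 10, 28]


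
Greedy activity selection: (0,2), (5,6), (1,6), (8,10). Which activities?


Greedy: pick earliest-ending, then skip overlaps.
Selected (3 activities): [(0, 2), (5, 6), (8, 10)]


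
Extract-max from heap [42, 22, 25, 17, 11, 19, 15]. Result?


Max = 42
Replace root with last, heapify down
Resulting heap: [25, 22, 19, 17, 11, 15]


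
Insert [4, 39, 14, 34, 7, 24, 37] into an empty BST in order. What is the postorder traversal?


Root = 4; build tree by BST insertion.
Postorder traversal: [7, 24, 37, 34, 14, 39, 4]


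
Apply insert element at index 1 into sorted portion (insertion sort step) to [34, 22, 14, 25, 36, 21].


After one pass: [22, 34, 14, 25, 36, 21]


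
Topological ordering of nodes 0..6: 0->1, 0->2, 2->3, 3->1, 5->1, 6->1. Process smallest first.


Kahn's algorithm, process smallest node first
Order: [0, 2, 3, 4, 5, 6, 1]


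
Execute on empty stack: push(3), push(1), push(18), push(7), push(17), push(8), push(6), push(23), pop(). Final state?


push(3) -> [3]
push(1) -> [3, 1]
push(18) -> [3, 1, 18]
push(7) -> [3, 1, 18, 7]
push(17) -> [3, 1, 18, 7, 17]
push(8) -> [3, 1, 18, 7, 17, 8]
push(6) -> [3, 1, 18, 7, 17, 8, 6]
push(23) -> [3, 1, 18, 7, 17, 8, 6, 23]
pop() returns 23 -> [3, 1, 18, 7, 17, 8, 6]
Final stack (bottom to top): [3, 1, 18, 7, 17, 8, 6]


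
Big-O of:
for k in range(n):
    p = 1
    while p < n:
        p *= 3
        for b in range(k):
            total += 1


Per nesting level: O(n) * O(log n) * O(n) [triangular over k] = O(n^2 log n)
Complexity: O(n^2 log n)


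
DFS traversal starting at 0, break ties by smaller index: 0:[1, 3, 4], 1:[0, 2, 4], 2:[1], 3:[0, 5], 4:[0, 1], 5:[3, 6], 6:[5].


DFS stack-based: start with [0]
Visit order: [0, 1, 2, 4, 3, 5, 6]


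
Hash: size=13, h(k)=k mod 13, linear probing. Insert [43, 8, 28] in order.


Insertions: 43->slot 4; 8->slot 8; 28->slot 2
Table: [None, None, 28, None, 43, None, None, None, 8, None, None, None, None]


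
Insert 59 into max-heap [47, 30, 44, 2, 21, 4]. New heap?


Append 59: [47, 30, 44, 2, 21, 4, 59]
Bubble up: swap idx 6(59) with idx 2(44); swap idx 2(59) with idx 0(47)
Result: [59, 30, 47, 2, 21, 4, 44]


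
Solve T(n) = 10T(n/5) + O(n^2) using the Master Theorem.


a=10, b=5, c=2. log_5(10)=1.431 < c=2. Case 3: O(n^c) = O(n^2)
Complexity: O(n^2)


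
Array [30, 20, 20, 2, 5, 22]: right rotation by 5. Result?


Right rotate by 5: [20, 20, 2, 5, 22, 30]


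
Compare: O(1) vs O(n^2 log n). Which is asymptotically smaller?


constant grows slower than n^2 log n
O(1) is asymptotically smaller; O(n^2 log n) grows faster


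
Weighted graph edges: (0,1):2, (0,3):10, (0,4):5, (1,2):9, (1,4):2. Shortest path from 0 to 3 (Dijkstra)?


Dijkstra from 0:
Distances: {0: 0, 1: 2, 2: 11, 3: 10, 4: 4}
Shortest distance to 3 = 10, path = [0, 3]


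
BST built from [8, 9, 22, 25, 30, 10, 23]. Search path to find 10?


BST root = 8
Search for 10: compare at each node
Path: [8, 9, 22, 10]


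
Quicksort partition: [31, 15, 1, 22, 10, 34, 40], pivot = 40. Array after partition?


Elements <= 40 go left of pivot.
Result: [31, 15, 1, 22, 10, 34, 40], pivot at index 6


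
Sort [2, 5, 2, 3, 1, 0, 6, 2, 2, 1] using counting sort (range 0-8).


Count array: [1, 2, 4, 1, 0, 1, 1, 0, 0]
Reconstruct: [0, 1, 1, 2, 2, 2, 2, 3, 5, 6]


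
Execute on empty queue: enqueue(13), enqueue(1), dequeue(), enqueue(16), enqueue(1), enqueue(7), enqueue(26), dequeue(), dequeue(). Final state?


enqueue(13) -> [13]
enqueue(1) -> [13, 1]
dequeue() returns 13 -> [1]
enqueue(16) -> [1, 16]
enqueue(1) -> [1, 16, 1]
enqueue(7) -> [1, 16, 1, 7]
enqueue(26) -> [1, 16, 1, 7, 26]
dequeue() returns 1 -> [16, 1, 7, 26]
dequeue() returns 16 -> [1, 7, 26]
Final queue (front to back): [1, 7, 26]


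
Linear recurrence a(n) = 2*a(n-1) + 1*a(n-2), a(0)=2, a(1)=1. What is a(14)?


Build bottom-up:
...a(12)=25342, a(13)=61181, a(14)=2*61181+1*25342=147704


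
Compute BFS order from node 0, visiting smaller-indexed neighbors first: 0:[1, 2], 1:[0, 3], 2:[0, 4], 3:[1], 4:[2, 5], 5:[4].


BFS queue: start with [0]
Visit order: [0, 1, 2, 3, 4, 5]


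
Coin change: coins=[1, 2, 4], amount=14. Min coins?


dp[0]=0; dp[i]=1+min(dp[i-c] for c in coins)
...dp[9]=3, dp[10]=3, dp[11]=4, dp[12]=3, dp[13]=4, dp[14]=4
Minimum coins for 14 = 4


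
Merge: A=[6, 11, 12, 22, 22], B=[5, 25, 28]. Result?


Compare heads, take smaller each step.
Merged: [5, 6, 11, 12, 22, 22, 25, 28]


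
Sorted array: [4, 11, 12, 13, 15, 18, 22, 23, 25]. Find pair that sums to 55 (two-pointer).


Two pointers: lo=0, hi=8
No pair sums to 55


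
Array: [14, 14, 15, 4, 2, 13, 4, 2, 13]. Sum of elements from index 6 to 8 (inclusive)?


Prefix sums: [0, 14, 28, 43, 47, 49, 62, 66, 68, 81]
Sum[6..8] = prefix[9] - prefix[6] = 81 - 62 = 19


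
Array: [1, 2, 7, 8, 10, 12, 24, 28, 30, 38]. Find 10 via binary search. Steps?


Search for 10:
[0,9] mid=4 arr[4]=10
Total: 1 comparisons


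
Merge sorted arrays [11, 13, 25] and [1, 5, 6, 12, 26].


Compare heads, take smaller each step.
Merged: [1, 5, 6, 11, 12, 13, 25, 26]


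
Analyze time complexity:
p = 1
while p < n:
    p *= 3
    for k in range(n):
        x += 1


Per nesting level: O(log n) * O(n) = O(n log n)
Complexity: O(n log n)


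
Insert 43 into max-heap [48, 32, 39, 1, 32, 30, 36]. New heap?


Append 43: [48, 32, 39, 1, 32, 30, 36, 43]
Bubble up: swap idx 7(43) with idx 3(1); swap idx 3(43) with idx 1(32)
Result: [48, 43, 39, 32, 32, 30, 36, 1]


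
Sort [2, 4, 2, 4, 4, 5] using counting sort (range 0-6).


Count array: [0, 0, 2, 0, 3, 1, 0]
Reconstruct: [2, 2, 4, 4, 4, 5]


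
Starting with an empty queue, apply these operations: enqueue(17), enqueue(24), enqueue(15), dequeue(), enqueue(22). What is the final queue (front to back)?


enqueue(17) -> [17]
enqueue(24) -> [17, 24]
enqueue(15) -> [17, 24, 15]
dequeue() returns 17 -> [24, 15]
enqueue(22) -> [24, 15, 22]
Final queue (front to back): [24, 15, 22]


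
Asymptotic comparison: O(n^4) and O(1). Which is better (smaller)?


constant grows slower than quartic
O(1) is asymptotically smaller; O(n^4) grows faster


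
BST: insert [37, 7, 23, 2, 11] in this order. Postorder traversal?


Root = 37; build tree by BST insertion.
Postorder traversal: [2, 11, 23, 7, 37]


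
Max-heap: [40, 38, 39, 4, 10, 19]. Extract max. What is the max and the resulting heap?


Max = 40
Replace root with last, heapify down
Resulting heap: [39, 38, 19, 4, 10]


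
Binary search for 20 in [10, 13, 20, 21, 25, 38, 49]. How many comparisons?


Search for 20:
[0,6] mid=3 arr[3]=21
[0,2] mid=1 arr[1]=13
[2,2] mid=2 arr[2]=20
Total: 3 comparisons


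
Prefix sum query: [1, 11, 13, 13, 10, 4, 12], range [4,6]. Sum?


Prefix sums: [0, 1, 12, 25, 38, 48, 52, 64]
Sum[4..6] = prefix[7] - prefix[4] = 64 - 38 = 26


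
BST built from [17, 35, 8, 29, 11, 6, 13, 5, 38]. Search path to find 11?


BST root = 17
Search for 11: compare at each node
Path: [17, 8, 11]


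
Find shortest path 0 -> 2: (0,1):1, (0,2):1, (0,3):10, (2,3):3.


Dijkstra from 0:
Distances: {0: 0, 1: 1, 2: 1, 3: 4}
Shortest distance to 2 = 1, path = [0, 2]


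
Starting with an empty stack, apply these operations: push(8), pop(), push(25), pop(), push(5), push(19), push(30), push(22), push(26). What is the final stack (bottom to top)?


push(8) -> [8]
pop() returns 8 -> []
push(25) -> [25]
pop() returns 25 -> []
push(5) -> [5]
push(19) -> [5, 19]
push(30) -> [5, 19, 30]
push(22) -> [5, 19, 30, 22]
push(26) -> [5, 19, 30, 22, 26]
Final stack (bottom to top): [5, 19, 30, 22, 26]


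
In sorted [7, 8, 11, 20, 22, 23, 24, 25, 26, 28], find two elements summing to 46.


Two pointers: lo=0, hi=9
Found pair: (20, 26) summing to 46


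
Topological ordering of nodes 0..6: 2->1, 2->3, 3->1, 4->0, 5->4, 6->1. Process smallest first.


Kahn's algorithm, process smallest node first
Order: [2, 3, 5, 4, 0, 6, 1]


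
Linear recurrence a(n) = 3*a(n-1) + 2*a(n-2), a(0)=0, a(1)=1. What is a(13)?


Build bottom-up:
...a(11)=283667, a(12)=1010295, a(13)=3*1010295+2*283667=3598219


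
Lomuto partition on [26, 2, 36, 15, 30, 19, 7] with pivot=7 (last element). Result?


Elements <= 7 go left of pivot.
Result: [2, 7, 36, 15, 30, 19, 26], pivot at index 1


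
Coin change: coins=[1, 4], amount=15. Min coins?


dp[0]=0; dp[i]=1+min(dp[i-c] for c in coins)
...dp[10]=4, dp[11]=5, dp[12]=3, dp[13]=4, dp[14]=5, dp[15]=6
Minimum coins for 15 = 6


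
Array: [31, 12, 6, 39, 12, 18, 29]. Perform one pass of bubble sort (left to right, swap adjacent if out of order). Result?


After one pass: [12, 6, 31, 12, 18, 29, 39]


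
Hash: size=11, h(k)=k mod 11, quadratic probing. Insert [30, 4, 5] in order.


Insertions: 30->slot 8; 4->slot 4; 5->slot 5
Table: [None, None, None, None, 4, 5, None, None, 30, None, None]


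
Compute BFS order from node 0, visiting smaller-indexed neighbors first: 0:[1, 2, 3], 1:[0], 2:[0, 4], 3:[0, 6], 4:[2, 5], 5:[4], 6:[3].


BFS queue: start with [0]
Visit order: [0, 1, 2, 3, 4, 6, 5]


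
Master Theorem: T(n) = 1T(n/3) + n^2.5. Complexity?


a=1, b=3, c=2.5. log_3(1)=0 < c=2.5. Case 3: O(n^c) = O(n^2.500)
Complexity: O(n^2.500)


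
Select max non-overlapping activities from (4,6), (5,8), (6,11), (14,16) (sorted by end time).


Greedy: pick earliest-ending, then skip overlaps.
Selected (3 activities): [(4, 6), (6, 11), (14, 16)]


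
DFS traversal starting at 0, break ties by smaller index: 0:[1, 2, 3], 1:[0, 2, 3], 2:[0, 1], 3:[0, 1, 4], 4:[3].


DFS stack-based: start with [0]
Visit order: [0, 1, 2, 3, 4]


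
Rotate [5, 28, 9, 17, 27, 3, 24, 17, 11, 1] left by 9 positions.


Left rotate by 9: [1, 5, 28, 9, 17, 27, 3, 24, 17, 11]


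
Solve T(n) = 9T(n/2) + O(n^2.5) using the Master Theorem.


a=9, b=2, c=2.5. log_2(9)=3.170 > c=2.5. Case 1: O(n^log_b(a)) = O(n^3.170)
Complexity: O(n^3.170)


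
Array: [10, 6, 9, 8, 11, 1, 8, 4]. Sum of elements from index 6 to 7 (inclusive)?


Prefix sums: [0, 10, 16, 25, 33, 44, 45, 53, 57]
Sum[6..7] = prefix[8] - prefix[6] = 57 - 45 = 12


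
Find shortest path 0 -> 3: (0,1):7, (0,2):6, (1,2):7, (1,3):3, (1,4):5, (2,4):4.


Dijkstra from 0:
Distances: {0: 0, 1: 7, 2: 6, 3: 10, 4: 10}
Shortest distance to 3 = 10, path = [0, 1, 3]


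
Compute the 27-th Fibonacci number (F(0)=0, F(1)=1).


F(n)=F(n-1)+F(n-2)
...F(25)=75025, F(26)=121393, F(27)=196418


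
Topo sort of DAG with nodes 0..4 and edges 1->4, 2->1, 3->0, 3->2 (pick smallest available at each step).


Kahn's algorithm, process smallest node first
Order: [3, 0, 2, 1, 4]


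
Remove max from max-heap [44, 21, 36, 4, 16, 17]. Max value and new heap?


Max = 44
Replace root with last, heapify down
Resulting heap: [36, 21, 17, 4, 16]


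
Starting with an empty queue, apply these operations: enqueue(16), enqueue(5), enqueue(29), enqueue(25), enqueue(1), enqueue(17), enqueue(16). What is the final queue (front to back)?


enqueue(16) -> [16]
enqueue(5) -> [16, 5]
enqueue(29) -> [16, 5, 29]
enqueue(25) -> [16, 5, 29, 25]
enqueue(1) -> [16, 5, 29, 25, 1]
enqueue(17) -> [16, 5, 29, 25, 1, 17]
enqueue(16) -> [16, 5, 29, 25, 1, 17, 16]
Final queue (front to back): [16, 5, 29, 25, 1, 17, 16]
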